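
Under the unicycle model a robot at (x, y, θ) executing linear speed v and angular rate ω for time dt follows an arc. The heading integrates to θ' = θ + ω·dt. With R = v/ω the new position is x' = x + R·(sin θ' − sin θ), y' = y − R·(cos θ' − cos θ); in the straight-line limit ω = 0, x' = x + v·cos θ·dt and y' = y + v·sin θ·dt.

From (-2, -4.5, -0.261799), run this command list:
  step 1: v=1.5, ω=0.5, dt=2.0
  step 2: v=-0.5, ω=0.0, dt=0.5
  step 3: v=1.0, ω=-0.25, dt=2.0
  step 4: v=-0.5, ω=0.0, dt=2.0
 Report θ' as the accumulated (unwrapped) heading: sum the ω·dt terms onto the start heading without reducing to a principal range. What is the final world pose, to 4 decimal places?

(1.3867, -3.2971, 0.2382)

step 1: θ'=0.7382 (R=3.0000) → pose (0.7953, -3.8213, 0.7382)
step 2: θ'=0.7382 (straight) → pose (0.6104, -3.9895, 0.7382)
step 3: θ'=0.2382 (R=-4.0000) → pose (2.3584, -3.0612, 0.2382)
step 4: θ'=0.2382 (straight) → pose (1.3867, -3.2971, 0.2382)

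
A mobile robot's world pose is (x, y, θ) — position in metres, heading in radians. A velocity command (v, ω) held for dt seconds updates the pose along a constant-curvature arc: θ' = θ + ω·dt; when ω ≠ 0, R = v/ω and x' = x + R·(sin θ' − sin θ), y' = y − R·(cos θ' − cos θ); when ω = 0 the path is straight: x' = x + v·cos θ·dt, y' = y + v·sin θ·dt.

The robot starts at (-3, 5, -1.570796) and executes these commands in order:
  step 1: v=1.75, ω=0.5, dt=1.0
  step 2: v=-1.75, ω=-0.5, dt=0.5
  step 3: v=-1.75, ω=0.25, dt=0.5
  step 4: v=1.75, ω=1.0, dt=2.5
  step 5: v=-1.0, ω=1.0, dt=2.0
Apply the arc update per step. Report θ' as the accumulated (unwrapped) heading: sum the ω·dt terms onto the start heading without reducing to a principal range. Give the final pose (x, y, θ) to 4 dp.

(1.2831, 3.8959, 3.3042)

step 1: θ'=-1.0708 (R=3.5000) → pose (-2.5715, 3.3220, -1.0708)
step 2: θ'=-1.3208 (R=3.5000) → pose (-2.8912, 4.1341, -1.3208)
step 3: θ'=-1.1958 (R=-7.0000) → pose (-3.1600, 4.9662, -1.1958)
step 4: θ'=1.3042 (R=1.7500) → pose (0.1565, 5.1461, 1.3042)
step 5: θ'=3.3042 (R=-1.0000) → pose (1.2831, 3.8959, 3.3042)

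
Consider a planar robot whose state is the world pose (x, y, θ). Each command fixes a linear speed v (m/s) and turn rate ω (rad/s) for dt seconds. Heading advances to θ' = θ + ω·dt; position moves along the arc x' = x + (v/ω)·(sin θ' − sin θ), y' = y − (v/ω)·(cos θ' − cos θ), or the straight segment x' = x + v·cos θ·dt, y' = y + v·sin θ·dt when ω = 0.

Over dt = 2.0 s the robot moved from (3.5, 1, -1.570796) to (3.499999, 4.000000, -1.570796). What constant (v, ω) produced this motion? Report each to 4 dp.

v = -1.5000, ω = 0.0000

Δθ = -1.570796 − -1.570796 = 0.000000
ω = Δθ/dt = 0.000000/2.0 = 0.0000
ω = 0 → v = (Δx·cos θ + Δy·sin θ)/dt = -1.5000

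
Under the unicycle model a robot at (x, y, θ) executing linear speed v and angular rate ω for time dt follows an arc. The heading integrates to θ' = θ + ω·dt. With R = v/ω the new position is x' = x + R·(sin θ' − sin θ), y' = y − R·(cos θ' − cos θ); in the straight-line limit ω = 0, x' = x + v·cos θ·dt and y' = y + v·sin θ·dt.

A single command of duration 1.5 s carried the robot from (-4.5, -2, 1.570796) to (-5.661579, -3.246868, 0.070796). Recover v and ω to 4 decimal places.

v = -1.2500, ω = -1.0000

Δθ = 0.070796 − 1.570796 = -1.500000
ω = Δθ/dt = -1.500000/1.5 = -1.0000
R = −Δy/(cos θ' − cos θ) = 1.2500
v = R·ω = 1.2500·-1.0000 = -1.2500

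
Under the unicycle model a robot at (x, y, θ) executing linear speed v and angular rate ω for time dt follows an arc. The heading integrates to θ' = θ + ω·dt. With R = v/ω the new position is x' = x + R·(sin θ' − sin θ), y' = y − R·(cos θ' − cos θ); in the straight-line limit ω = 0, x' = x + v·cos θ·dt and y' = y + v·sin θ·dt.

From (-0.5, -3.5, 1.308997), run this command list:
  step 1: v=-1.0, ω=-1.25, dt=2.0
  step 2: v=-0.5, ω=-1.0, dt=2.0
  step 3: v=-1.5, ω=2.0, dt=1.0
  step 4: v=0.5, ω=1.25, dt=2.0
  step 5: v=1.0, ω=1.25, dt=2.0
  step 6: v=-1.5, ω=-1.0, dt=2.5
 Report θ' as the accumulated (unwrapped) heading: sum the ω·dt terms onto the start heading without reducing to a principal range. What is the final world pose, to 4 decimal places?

(1.0742, -2.5639, 1.3090)

step 1: θ'=-1.1910 (R=0.8000) → pose (-2.0157, -3.5895, -1.1910)
step 2: θ'=-3.1910 (R=0.5000) → pose (-1.5267, -2.9048, -3.1910)
step 3: θ'=-1.1910 (R=-0.7500) → pose (-0.7931, -1.8776, -1.1910)
step 4: θ'=1.3090 (R=0.4000) → pose (-0.0352, -1.8329, 1.3090)
step 5: θ'=3.8090 (R=0.8000) → pose (-1.3031, -0.9975, 3.8090)
step 6: θ'=1.3090 (R=1.5000) → pose (1.0742, -2.5639, 1.3090)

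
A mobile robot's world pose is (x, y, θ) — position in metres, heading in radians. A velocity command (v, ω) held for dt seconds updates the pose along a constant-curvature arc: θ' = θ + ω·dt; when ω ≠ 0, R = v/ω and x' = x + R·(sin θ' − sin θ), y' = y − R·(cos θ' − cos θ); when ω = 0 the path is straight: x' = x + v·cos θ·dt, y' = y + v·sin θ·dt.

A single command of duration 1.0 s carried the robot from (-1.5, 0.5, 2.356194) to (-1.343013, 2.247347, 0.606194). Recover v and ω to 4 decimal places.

Δθ = 0.606194 − 2.356194 = -1.750000
ω = Δθ/dt = -1.750000/1.0 = -1.7500
R = −Δy/(cos θ' − cos θ) = -1.1429
v = R·ω = -1.1429·-1.7500 = 2.0000

v = 2.0000, ω = -1.7500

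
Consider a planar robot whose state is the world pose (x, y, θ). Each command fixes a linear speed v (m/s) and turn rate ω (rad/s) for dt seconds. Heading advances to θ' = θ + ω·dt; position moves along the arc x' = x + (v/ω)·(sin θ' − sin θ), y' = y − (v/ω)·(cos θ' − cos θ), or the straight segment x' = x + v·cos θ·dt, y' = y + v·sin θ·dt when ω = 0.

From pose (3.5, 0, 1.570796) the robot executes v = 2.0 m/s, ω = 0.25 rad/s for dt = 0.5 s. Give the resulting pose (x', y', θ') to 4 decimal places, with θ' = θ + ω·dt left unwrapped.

(3.4376, 0.9974, 1.6958)

θ' = 1.5708 + 0.25·0.5 = 1.6958
R = v/ω = 2.0/0.25 = 8.0000
x' = 3.5 + 8.0000·(sin 1.6958 − sin 1.5708) = 3.4376
y' = 0 − 8.0000·(cos 1.6958 − cos 1.5708) = 0.9974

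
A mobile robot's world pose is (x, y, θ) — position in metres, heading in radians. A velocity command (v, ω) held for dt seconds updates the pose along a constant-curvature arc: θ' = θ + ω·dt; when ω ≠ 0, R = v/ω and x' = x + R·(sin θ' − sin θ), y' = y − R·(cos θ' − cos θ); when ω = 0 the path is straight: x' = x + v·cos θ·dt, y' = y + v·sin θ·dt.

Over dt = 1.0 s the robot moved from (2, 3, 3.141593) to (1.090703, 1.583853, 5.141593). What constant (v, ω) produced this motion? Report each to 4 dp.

Δθ = 5.141593 − 3.141593 = 2.000000
ω = Δθ/dt = 2.000000/1.0 = 2.0000
R = −Δy/(cos θ' − cos θ) = 1.0000
v = R·ω = 1.0000·2.0000 = 2.0000

v = 2.0000, ω = 2.0000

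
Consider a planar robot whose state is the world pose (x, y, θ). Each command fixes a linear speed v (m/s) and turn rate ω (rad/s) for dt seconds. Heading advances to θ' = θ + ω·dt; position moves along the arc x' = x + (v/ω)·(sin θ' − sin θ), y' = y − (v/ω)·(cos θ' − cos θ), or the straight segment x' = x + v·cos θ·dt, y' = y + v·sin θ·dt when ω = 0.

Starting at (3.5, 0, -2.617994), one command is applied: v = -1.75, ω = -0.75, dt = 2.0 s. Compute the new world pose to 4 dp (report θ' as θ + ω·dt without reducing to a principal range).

θ' = -2.6180 + -0.75·2.0 = -4.1180
R = v/ω = -1.75/-0.75 = 2.3333
x' = 3.5 + 2.3333·(sin -4.1180 − sin -2.6180) = 6.5998
y' = 0 − 2.3333·(cos -4.1180 − cos -2.6180) = -0.7140

(6.5998, -0.7140, -4.1180)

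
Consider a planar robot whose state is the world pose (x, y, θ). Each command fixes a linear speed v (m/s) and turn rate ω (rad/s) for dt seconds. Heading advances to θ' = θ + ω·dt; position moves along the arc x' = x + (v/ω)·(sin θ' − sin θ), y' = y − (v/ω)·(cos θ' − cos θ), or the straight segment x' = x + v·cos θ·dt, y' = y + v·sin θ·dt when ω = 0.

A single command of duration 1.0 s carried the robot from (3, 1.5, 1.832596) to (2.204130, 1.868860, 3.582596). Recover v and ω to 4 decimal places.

v = 1.0000, ω = 1.7500

Δθ = 3.582596 − 1.832596 = 1.750000
ω = Δθ/dt = 1.750000/1.0 = 1.7500
R = Δx/(sin θ' − sin θ) = 0.5714
v = R·ω = 0.5714·1.7500 = 1.0000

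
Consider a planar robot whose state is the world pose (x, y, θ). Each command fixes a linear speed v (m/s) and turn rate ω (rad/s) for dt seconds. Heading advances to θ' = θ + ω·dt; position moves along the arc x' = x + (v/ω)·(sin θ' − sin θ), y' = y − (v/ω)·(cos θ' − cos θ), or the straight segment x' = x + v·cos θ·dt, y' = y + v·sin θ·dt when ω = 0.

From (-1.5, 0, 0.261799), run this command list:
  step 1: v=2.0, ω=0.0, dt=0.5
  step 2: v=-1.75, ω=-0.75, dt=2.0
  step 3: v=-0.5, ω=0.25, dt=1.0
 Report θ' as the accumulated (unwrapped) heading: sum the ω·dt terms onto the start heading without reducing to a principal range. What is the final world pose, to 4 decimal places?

(-3.5638, 2.1982, -0.9882)

step 1: θ'=0.2618 (straight) → pose (-0.5341, 0.2588, 0.2618)
step 2: θ'=-1.2382 (R=2.3333) → pose (-3.3434, 1.7508, -1.2382)
step 3: θ'=-0.9882 (R=-2.0000) → pose (-3.5638, 2.1982, -0.9882)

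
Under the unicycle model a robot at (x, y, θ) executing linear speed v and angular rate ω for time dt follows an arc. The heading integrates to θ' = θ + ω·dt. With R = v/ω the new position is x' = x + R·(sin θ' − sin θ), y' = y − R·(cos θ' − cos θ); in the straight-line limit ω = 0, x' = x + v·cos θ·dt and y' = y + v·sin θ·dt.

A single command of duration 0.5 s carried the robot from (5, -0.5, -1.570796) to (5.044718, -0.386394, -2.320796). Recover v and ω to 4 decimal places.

Δθ = -2.320796 − -1.570796 = -0.750000
ω = Δθ/dt = -0.750000/0.5 = -1.5000
R = −Δy/(cos θ' − cos θ) = 0.1667
v = R·ω = 0.1667·-1.5000 = -0.2500

v = -0.2500, ω = -1.5000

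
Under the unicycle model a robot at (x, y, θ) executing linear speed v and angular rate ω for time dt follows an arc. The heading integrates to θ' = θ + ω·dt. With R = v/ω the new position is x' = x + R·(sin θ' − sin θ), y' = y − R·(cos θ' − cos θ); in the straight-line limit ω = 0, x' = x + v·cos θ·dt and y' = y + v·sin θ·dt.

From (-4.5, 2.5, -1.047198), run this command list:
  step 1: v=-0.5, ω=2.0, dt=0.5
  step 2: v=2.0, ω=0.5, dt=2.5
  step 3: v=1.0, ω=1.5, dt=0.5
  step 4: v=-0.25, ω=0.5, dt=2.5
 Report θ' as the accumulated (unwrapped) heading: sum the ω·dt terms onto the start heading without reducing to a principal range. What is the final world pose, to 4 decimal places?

step 1: θ'=-0.0472 (R=-0.2500) → pose (-4.7047, 2.6247, -0.0472)
step 2: θ'=1.2028 (R=4.0000) → pose (-0.7838, 5.1813, 1.2028)
step 3: θ'=1.9528 (R=0.6667) → pose (-0.7872, 5.6696, 1.9528)
step 4: θ'=3.2028 (R=-0.5000) → pose (-0.2927, 5.3570, 3.2028)

(-0.2927, 5.3570, 3.2028)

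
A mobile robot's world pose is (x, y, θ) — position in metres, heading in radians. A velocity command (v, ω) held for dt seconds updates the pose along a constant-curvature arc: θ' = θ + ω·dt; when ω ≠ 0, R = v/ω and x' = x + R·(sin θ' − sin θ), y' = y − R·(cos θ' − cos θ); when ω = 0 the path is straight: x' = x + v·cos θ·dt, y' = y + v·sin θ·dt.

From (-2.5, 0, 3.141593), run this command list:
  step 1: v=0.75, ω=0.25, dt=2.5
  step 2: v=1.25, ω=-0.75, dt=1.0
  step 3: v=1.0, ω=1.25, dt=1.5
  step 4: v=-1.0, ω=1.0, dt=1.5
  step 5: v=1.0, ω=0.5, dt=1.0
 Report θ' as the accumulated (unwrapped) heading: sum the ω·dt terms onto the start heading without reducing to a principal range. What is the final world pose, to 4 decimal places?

(-6.4906, -0.6425, 6.8916)

step 1: θ'=3.7666 (R=3.0000) → pose (-4.2553, -0.5671, 3.7666)
step 2: θ'=3.0166 (R=-1.6667) → pose (-5.4382, -0.8692, 3.0166)
step 3: θ'=4.8916 (R=0.8000) → pose (-6.3252, -1.8055, 4.8916)
step 4: θ'=6.3916 (R=-1.0000) → pose (-7.4174, -0.9896, 6.3916)
step 5: θ'=6.8916 (R=2.0000) → pose (-6.4906, -0.6425, 6.8916)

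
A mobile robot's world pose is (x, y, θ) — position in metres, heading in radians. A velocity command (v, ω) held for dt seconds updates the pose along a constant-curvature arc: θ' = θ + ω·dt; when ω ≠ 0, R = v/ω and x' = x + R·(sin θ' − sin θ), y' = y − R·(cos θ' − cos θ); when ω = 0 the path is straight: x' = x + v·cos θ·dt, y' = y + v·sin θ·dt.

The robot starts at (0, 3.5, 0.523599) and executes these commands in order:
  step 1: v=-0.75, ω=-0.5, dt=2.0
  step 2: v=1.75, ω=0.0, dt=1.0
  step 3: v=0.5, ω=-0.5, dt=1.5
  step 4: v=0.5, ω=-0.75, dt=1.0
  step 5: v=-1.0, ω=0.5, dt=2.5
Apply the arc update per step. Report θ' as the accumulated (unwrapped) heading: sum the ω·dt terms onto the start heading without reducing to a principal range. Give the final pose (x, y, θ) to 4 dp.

step 1: θ'=-0.4764 (R=1.5000) → pose (-1.4379, 3.4661, -0.4764)
step 2: θ'=-0.4764 (straight) → pose (0.1173, 2.6635, -0.4764)
step 3: θ'=-1.2264 (R=-1.0000) → pose (0.6000, 2.1125, -1.2264)
step 4: θ'=-1.9764 (R=-0.6667) → pose (0.5850, 1.6244, -1.9764)
step 5: θ'=-0.7264 (R=-2.0000) → pose (0.0757, 3.9087, -0.7264)

(0.0757, 3.9087, -0.7264)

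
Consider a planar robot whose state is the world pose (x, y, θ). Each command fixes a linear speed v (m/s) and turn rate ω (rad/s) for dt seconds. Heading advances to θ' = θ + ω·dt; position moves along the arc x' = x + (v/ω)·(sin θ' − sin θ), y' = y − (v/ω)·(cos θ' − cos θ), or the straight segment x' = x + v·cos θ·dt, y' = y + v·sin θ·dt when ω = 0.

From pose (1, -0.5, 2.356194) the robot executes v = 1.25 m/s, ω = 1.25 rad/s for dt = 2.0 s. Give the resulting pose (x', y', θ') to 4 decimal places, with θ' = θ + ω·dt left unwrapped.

θ' = 2.3562 + 1.25·2.0 = 4.8562
R = v/ω = 1.25/1.25 = 1.0000
x' = 1 + 1.0000·(sin 4.8562 − sin 2.3562) = -0.6968
y' = -0.5 − 1.0000·(cos 4.8562 − cos 2.3562) = -1.3504

(-0.6968, -1.3504, 4.8562)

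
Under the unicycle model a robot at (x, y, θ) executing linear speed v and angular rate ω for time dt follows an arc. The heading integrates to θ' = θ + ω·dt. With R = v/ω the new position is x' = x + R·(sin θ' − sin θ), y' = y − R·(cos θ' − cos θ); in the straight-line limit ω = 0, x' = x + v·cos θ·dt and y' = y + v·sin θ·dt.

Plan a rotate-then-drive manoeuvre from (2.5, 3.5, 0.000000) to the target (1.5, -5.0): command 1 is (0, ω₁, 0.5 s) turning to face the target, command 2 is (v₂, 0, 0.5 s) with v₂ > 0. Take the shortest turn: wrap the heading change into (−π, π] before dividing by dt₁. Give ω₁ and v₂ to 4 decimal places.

heading to target = atan2(-5−3.5, 1.5−2.5) = -1.6879
Δθ = wrap(-1.6879 − 0.0000) = -1.6879; ω₁ = Δθ/dt₁ = -3.3758
distance = √((1.5−2.5)² + (-5−3.5)²) = 8.5586; v₂ = distance/dt₂ = 17.1172

ω₁ = -3.3758, v₂ = 17.1172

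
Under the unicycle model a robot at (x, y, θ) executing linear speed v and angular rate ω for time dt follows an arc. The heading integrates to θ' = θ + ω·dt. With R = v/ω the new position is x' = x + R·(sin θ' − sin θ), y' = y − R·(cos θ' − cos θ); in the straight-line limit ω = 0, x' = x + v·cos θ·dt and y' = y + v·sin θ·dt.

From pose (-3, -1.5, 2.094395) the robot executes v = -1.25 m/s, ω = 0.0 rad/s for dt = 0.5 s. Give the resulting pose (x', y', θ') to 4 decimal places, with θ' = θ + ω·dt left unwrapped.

(-2.6875, -2.0413, 2.0944)

θ' = 2.0944 + 0.0·0.5 = 2.0944
ω = 0 → straight: x' = -3 + -1.25·cos(2.0944)·0.5 = -2.6875
y' = -1.5 + -1.25·sin(2.0944)·0.5 = -2.0413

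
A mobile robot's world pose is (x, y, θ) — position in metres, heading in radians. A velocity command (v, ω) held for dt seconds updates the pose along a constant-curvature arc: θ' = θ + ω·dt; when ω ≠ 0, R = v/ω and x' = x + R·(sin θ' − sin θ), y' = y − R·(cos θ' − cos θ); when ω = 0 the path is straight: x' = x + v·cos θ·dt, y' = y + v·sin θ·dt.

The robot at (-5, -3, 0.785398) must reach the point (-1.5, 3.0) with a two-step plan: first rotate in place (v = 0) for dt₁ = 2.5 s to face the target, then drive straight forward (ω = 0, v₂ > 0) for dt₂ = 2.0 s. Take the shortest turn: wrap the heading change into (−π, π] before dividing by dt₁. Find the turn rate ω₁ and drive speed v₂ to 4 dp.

heading to target = atan2(3−-3, -1.5−-5) = 1.0427
Δθ = wrap(1.0427 − 0.7854) = 0.2573; ω₁ = Δθ/dt₁ = 0.1029
distance = √((-1.5−-5)² + (3−-3)²) = 6.9462; v₂ = distance/dt₂ = 3.4731

ω₁ = 0.1029, v₂ = 3.4731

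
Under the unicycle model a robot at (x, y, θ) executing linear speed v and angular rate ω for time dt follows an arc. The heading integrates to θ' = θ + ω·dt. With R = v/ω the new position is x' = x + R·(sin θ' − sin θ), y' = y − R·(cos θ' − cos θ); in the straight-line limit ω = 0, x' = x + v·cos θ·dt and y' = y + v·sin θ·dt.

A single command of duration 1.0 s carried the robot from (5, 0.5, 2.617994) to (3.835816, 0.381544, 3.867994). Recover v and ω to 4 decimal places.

v = 1.2500, ω = 1.2500

Δθ = 3.867994 − 2.617994 = 1.250000
ω = Δθ/dt = 1.250000/1.0 = 1.2500
R = Δx/(sin θ' − sin θ) = 1.0000
v = R·ω = 1.0000·1.2500 = 1.2500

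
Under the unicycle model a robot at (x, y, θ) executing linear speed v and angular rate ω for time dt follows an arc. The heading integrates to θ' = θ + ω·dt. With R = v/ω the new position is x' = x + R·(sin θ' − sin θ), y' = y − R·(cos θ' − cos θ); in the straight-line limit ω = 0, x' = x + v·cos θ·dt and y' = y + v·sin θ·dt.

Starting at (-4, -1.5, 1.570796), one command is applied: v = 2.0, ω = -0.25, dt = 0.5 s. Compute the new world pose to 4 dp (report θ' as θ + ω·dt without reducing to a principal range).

(-3.9376, -0.5026, 1.4458)

θ' = 1.5708 + -0.25·0.5 = 1.4458
R = v/ω = 2.0/-0.25 = -8.0000
x' = -4 + -8.0000·(sin 1.4458 − sin 1.5708) = -3.9376
y' = -1.5 − -8.0000·(cos 1.4458 − cos 1.5708) = -0.5026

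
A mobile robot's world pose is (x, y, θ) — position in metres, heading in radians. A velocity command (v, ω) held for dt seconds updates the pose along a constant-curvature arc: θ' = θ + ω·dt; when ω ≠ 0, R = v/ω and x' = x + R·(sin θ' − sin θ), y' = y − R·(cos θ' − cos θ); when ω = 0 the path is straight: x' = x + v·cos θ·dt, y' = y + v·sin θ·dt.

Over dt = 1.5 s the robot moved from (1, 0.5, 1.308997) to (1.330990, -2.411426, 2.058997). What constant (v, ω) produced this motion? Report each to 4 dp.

v = -2.0000, ω = 0.5000

Δθ = 2.058997 − 1.308997 = 0.750000
ω = Δθ/dt = 0.750000/1.5 = 0.5000
R = −Δy/(cos θ' − cos θ) = -4.0000
v = R·ω = -4.0000·0.5000 = -2.0000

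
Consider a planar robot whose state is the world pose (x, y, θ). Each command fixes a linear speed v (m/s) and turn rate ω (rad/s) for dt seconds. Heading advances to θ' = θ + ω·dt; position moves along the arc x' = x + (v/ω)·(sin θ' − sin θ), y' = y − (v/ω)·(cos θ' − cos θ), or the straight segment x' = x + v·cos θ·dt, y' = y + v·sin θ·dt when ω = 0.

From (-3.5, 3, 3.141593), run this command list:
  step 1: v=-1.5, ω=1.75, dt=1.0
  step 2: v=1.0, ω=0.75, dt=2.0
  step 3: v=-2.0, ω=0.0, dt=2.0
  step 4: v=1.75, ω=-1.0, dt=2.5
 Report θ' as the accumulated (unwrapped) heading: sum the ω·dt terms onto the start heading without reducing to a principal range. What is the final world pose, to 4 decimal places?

step 1: θ'=4.8916 (R=-0.8571) → pose (-2.6566, 4.0099, 4.8916)
step 2: θ'=6.3916 (R=1.3333) → pose (-1.2003, 2.9221, 6.3916)
step 3: θ'=6.3916 (straight) → pose (-5.1769, 2.4893, 6.3916)
step 4: θ'=3.8916 (R=-1.7500) → pose (-3.7947, -0.5309, 3.8916)

(-3.7947, -0.5309, 3.8916)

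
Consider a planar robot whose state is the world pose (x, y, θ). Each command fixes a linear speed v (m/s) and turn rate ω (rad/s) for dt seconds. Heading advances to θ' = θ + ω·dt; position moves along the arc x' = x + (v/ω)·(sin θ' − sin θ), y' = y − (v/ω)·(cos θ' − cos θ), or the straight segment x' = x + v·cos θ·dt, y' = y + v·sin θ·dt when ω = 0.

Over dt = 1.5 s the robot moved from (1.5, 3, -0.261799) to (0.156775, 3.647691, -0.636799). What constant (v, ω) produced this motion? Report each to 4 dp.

v = -1.0000, ω = -0.2500

Δθ = -0.636799 − -0.261799 = -0.375000
ω = Δθ/dt = -0.375000/1.5 = -0.2500
R = Δx/(sin θ' − sin θ) = 4.0000
v = R·ω = 4.0000·-0.2500 = -1.0000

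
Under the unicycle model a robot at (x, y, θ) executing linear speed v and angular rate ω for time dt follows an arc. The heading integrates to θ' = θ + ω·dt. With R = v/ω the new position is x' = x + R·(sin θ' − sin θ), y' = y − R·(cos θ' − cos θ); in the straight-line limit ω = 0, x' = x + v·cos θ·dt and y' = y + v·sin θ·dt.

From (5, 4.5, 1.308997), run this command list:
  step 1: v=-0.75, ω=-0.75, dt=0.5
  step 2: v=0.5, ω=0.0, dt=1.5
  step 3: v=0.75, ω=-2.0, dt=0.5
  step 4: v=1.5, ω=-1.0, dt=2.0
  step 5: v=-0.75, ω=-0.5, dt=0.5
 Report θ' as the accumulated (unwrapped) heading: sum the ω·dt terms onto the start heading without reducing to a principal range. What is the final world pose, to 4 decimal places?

(7.0485, 3.0132, -2.3160)

step 1: θ'=0.9340 (R=1.0000) → pose (4.8381, 4.1642, 0.9340)
step 2: θ'=0.9340 (straight) → pose (5.2840, 4.7672, 0.9340)
step 3: θ'=-0.0660 (R=-0.3750) → pose (5.6103, 4.9184, -0.0660)
step 4: θ'=-2.0660 (R=-1.5000) → pose (6.8312, 2.7088, -2.0660)
step 5: θ'=-2.3160 (R=1.5000) → pose (7.0485, 3.0132, -2.3160)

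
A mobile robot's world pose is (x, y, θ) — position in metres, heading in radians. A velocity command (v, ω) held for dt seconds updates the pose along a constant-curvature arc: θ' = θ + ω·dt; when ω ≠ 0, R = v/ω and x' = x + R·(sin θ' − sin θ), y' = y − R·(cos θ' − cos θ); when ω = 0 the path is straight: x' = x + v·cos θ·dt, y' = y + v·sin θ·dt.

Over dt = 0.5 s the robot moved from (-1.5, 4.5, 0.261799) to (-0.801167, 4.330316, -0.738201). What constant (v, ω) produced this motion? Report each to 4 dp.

Δθ = -0.738201 − 0.261799 = -1.000000
ω = Δθ/dt = -1.000000/0.5 = -2.0000
R = Δx/(sin θ' − sin θ) = -0.7500
v = R·ω = -0.7500·-2.0000 = 1.5000

v = 1.5000, ω = -2.0000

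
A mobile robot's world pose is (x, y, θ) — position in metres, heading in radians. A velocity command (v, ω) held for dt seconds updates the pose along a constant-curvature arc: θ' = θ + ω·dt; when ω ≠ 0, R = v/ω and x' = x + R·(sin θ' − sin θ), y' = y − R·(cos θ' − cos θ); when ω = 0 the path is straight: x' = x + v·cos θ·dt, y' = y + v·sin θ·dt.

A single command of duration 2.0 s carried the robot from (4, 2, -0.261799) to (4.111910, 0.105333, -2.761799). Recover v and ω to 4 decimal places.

v = 1.2500, ω = -1.2500

Δθ = -2.761799 − -0.261799 = -2.500000
ω = Δθ/dt = -2.500000/2.0 = -1.2500
R = −Δy/(cos θ' − cos θ) = -1.0000
v = R·ω = -1.0000·-1.2500 = 1.2500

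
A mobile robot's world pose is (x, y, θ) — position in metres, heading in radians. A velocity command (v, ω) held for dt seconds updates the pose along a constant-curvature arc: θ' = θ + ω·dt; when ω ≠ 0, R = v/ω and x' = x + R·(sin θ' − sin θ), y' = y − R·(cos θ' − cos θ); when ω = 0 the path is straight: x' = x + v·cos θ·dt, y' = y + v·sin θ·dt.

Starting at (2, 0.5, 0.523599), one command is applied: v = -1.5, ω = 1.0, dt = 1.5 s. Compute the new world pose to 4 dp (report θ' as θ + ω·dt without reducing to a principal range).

(1.4012, -1.4553, 2.0236)

θ' = 0.5236 + 1.0·1.5 = 2.0236
R = v/ω = -1.5/1.0 = -1.5000
x' = 2 + -1.5000·(sin 2.0236 − sin 0.5236) = 1.4012
y' = 0.5 − -1.5000·(cos 2.0236 − cos 0.5236) = -1.4553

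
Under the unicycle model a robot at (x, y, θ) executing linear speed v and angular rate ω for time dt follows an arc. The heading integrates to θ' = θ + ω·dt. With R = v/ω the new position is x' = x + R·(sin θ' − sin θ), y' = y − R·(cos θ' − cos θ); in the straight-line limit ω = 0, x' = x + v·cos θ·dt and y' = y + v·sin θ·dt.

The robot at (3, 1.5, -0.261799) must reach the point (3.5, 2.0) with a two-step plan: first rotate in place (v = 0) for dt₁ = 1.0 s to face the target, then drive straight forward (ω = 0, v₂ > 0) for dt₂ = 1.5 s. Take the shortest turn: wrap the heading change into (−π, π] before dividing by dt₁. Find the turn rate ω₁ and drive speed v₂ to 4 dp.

ω₁ = 1.0472, v₂ = 0.4714

heading to target = atan2(2−1.5, 3.5−3) = 0.7854
Δθ = wrap(0.7854 − -0.2618) = 1.0472; ω₁ = Δθ/dt₁ = 1.0472
distance = √((3.5−3)² + (2−1.5)²) = 0.7071; v₂ = distance/dt₂ = 0.4714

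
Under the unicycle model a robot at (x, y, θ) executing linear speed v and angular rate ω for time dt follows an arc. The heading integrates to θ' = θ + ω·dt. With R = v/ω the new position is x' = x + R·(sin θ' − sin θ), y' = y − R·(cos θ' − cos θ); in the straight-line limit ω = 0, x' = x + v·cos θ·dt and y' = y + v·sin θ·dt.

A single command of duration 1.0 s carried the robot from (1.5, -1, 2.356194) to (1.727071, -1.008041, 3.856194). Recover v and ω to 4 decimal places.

Δθ = 3.856194 − 2.356194 = 1.500000
ω = Δθ/dt = 1.500000/1.0 = 1.5000
R = Δx/(sin θ' − sin θ) = -0.1667
v = R·ω = -0.1667·1.5000 = -0.2500

v = -0.2500, ω = 1.5000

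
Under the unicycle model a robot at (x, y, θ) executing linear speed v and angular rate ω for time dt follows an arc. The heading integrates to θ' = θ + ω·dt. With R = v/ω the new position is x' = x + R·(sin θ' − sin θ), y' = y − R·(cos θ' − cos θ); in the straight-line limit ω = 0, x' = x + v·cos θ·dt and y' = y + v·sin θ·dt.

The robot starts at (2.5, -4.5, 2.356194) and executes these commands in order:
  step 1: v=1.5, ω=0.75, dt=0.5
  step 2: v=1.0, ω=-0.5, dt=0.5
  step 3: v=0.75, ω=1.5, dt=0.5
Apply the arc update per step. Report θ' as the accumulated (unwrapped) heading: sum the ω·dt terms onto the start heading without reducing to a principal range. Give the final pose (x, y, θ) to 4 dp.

(1.1034, -3.7227, 3.2312)

step 1: θ'=2.7312 (R=2.0000) → pose (1.8837, -4.0803, 2.7312)
step 2: θ'=2.4812 (R=-2.0000) → pose (1.4548, -3.8259, 2.4812)
step 3: θ'=3.2312 (R=0.5000) → pose (1.1034, -3.7227, 3.2312)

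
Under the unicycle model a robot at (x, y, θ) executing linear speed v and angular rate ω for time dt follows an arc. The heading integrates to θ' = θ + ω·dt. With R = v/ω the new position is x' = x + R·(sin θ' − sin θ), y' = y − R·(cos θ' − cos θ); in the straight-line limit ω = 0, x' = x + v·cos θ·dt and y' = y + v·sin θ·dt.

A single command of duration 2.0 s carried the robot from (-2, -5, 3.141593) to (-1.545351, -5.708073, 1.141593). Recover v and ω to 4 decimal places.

Δθ = 1.141593 − 3.141593 = -2.000000
ω = Δθ/dt = -2.000000/2.0 = -1.0000
R = −Δy/(cos θ' − cos θ) = 0.5000
v = R·ω = 0.5000·-1.0000 = -0.5000

v = -0.5000, ω = -1.0000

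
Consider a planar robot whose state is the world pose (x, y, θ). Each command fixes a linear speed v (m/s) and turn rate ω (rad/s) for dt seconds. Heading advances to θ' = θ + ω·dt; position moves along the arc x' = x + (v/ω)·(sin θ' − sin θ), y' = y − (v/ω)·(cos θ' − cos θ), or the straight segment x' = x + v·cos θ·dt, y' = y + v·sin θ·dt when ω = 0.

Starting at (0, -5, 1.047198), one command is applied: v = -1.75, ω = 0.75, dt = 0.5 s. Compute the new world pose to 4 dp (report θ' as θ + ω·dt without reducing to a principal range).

θ' = 1.0472 + 0.75·0.5 = 1.4222
R = v/ω = -1.75/0.75 = -2.3333
x' = 0 + -2.3333·(sin 1.4222 − sin 1.0472) = -0.2869
y' = -5 − -2.3333·(cos 1.4222 − cos 1.0472) = -5.8212

(-0.2869, -5.8212, 1.4222)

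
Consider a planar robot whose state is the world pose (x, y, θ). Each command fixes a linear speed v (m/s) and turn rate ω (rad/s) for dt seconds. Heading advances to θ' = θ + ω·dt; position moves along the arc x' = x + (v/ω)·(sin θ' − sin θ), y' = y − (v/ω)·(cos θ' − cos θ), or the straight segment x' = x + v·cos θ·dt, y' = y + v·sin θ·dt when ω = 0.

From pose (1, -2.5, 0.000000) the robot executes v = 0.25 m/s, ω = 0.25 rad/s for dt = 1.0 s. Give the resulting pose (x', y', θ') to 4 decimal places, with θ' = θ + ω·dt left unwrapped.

(1.2474, -2.4689, 0.2500)

θ' = 0.0000 + 0.25·1.0 = 0.2500
R = v/ω = 0.25/0.25 = 1.0000
x' = 1 + 1.0000·(sin 0.2500 − sin 0.0000) = 1.2474
y' = -2.5 − 1.0000·(cos 0.2500 − cos 0.0000) = -2.4689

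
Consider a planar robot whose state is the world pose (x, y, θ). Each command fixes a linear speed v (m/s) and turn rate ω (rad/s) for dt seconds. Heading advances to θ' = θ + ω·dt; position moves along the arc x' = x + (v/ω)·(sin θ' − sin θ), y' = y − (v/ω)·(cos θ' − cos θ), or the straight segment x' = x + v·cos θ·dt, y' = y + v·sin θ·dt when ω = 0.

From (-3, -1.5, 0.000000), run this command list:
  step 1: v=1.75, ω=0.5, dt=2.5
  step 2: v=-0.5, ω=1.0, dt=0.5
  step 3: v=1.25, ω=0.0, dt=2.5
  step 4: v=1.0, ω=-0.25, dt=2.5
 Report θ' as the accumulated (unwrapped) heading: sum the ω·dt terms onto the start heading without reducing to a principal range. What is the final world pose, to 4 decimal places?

(0.0738, 6.1622, 1.1250)

step 1: θ'=1.2500 (R=3.5000) → pose (0.3214, 0.8964, 1.2500)
step 2: θ'=1.7500 (R=-0.5000) → pose (0.3039, 0.6496, 1.7500)
step 3: θ'=1.7500 (straight) → pose (-0.2531, 3.7245, 1.7500)
step 4: θ'=1.1250 (R=-4.0000) → pose (0.0738, 6.1622, 1.1250)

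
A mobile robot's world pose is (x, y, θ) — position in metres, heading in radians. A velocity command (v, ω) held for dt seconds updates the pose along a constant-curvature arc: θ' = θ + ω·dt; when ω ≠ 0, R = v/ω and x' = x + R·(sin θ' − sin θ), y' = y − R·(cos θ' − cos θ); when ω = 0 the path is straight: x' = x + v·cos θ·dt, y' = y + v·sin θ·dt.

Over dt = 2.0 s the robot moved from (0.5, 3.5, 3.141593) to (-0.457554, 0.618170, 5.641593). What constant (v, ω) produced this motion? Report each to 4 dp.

Δθ = 5.641593 − 3.141593 = 2.500000
ω = Δθ/dt = 2.500000/2.0 = 1.2500
R = −Δy/(cos θ' − cos θ) = 1.6000
v = R·ω = 1.6000·1.2500 = 2.0000

v = 2.0000, ω = 1.2500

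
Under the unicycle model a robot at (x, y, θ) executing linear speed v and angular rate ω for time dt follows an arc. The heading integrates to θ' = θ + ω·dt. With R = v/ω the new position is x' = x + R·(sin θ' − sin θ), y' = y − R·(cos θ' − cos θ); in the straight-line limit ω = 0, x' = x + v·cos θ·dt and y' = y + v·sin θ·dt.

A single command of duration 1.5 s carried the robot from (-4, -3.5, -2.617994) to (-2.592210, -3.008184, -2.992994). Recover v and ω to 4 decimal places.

v = -1.0000, ω = -0.2500

Δθ = -2.992994 − -2.617994 = -0.375000
ω = Δθ/dt = -0.375000/1.5 = -0.2500
R = Δx/(sin θ' − sin θ) = 4.0000
v = R·ω = 4.0000·-0.2500 = -1.0000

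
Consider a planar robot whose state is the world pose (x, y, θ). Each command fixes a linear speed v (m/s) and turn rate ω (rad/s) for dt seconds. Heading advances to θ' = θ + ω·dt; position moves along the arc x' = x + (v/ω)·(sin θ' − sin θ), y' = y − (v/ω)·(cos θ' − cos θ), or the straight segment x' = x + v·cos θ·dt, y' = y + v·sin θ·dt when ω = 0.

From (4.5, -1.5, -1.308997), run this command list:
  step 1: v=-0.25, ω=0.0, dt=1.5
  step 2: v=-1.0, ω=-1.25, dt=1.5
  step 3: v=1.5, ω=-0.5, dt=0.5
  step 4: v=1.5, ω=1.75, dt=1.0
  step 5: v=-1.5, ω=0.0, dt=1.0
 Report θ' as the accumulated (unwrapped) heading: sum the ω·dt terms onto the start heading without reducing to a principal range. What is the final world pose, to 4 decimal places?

(3.5427, 0.7597, -1.6840)

step 1: θ'=-1.3090 (straight) → pose (4.4029, -1.1378, -1.3090)
step 2: θ'=-3.1840 (R=0.8000) → pose (5.2096, -0.1314, -3.1840)
step 3: θ'=-3.4340 (R=-3.0000) → pose (4.4720, -0.0068, -3.4340)
step 4: θ'=-1.6840 (R=0.8571) → pose (3.3733, -0.7307, -1.6840)
step 5: θ'=-1.6840 (straight) → pose (3.5427, 0.7597, -1.6840)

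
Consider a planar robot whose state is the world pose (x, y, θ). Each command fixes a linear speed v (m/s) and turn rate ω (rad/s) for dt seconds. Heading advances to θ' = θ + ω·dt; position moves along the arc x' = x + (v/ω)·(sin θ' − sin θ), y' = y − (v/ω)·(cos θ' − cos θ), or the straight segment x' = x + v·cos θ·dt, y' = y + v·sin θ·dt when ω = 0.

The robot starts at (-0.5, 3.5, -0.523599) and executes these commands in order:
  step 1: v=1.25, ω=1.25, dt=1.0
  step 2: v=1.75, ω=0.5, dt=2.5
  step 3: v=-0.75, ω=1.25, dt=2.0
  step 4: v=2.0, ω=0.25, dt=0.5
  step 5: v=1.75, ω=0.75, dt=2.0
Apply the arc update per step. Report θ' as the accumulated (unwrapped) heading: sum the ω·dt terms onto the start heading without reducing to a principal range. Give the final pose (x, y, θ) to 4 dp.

(4.4149, 4.1747, 6.1014)

step 1: θ'=0.7264 (R=1.0000) → pose (0.6642, 3.6185, 0.7264)
step 2: θ'=1.9764 (R=3.5000) → pose (1.5556, 7.6160, 1.9764)
step 3: θ'=4.4764 (R=-0.6000) → pose (2.6903, 7.7124, 4.4764)
step 4: θ'=4.6014 (R=8.0000) → pose (2.5177, 6.7281, 4.6014)
step 5: θ'=6.1014 (R=2.3333) → pose (4.4149, 4.1747, 6.1014)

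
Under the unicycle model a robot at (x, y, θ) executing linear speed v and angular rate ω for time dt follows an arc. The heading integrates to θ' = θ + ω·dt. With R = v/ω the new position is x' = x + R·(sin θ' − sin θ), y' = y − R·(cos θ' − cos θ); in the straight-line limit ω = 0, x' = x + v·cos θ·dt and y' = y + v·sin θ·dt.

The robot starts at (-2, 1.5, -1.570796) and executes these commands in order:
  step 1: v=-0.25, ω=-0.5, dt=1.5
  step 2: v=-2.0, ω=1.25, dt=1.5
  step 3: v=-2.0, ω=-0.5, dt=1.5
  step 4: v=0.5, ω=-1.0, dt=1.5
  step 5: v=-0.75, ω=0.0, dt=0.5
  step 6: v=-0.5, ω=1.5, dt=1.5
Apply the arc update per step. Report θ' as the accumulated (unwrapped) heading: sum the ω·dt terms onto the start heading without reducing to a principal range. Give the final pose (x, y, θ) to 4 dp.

(-4.2553, 6.6480, -0.4458)

step 1: θ'=-2.3208 (R=0.5000) → pose (-1.8658, 1.8408, -2.3208)
step 2: θ'=-0.4458 (R=-1.6000) → pose (-2.3467, 4.3751, -0.4458)
step 3: θ'=-1.1958 (R=4.0000) → pose (-4.3440, 6.5190, -1.1958)
step 4: θ'=-2.6958 (R=-0.5000) → pose (-4.5937, 5.8848, -2.6958)
step 5: θ'=-2.6958 (straight) → pose (-4.2553, 6.0465, -2.6958)
step 6: θ'=-0.4458 (R=-0.3333) → pose (-4.2553, 6.6480, -0.4458)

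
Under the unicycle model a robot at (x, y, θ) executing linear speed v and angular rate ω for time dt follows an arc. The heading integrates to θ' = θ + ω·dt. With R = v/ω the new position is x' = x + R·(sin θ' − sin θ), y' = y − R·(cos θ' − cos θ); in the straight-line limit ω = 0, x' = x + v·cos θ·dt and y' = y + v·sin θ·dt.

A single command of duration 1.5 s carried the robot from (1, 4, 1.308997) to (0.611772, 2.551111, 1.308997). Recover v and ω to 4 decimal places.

Δθ = 1.308997 − 1.308997 = 0.000000
ω = Δθ/dt = 0.000000/1.5 = 0.0000
ω = 0 → v = (Δx·cos θ + Δy·sin θ)/dt = -1.0000

v = -1.0000, ω = 0.0000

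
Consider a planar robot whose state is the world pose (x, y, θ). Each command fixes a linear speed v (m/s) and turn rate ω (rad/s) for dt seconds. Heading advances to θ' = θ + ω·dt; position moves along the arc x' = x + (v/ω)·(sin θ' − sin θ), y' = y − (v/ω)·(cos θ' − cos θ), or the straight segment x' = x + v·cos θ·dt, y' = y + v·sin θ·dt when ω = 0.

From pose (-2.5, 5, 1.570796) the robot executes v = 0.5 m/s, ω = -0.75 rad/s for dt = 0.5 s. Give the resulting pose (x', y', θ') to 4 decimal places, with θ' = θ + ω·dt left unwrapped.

θ' = 1.5708 + -0.75·0.5 = 1.1958
R = v/ω = 0.5/-0.75 = -0.6667
x' = -2.5 + -0.6667·(sin 1.1958 − sin 1.5708) = -2.4537
y' = 5 − -0.6667·(cos 1.1958 − cos 1.5708) = 5.2442

(-2.4537, 5.2442, 1.1958)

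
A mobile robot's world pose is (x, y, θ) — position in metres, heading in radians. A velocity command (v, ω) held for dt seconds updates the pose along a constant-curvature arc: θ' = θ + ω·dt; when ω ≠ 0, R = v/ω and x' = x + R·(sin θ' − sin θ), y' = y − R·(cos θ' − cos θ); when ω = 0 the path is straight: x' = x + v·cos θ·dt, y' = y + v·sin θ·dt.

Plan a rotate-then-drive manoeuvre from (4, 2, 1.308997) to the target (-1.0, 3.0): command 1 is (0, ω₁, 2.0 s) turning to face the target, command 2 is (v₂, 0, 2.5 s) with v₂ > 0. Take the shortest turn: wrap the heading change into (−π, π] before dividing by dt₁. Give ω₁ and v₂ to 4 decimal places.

ω₁ = 0.8176, v₂ = 2.0396

heading to target = atan2(3−2, -1−4) = 2.9442
Δθ = wrap(2.9442 − 1.3090) = 1.6352; ω₁ = Δθ/dt₁ = 0.8176
distance = √((-1−4)² + (3−2)²) = 5.0990; v₂ = distance/dt₂ = 2.0396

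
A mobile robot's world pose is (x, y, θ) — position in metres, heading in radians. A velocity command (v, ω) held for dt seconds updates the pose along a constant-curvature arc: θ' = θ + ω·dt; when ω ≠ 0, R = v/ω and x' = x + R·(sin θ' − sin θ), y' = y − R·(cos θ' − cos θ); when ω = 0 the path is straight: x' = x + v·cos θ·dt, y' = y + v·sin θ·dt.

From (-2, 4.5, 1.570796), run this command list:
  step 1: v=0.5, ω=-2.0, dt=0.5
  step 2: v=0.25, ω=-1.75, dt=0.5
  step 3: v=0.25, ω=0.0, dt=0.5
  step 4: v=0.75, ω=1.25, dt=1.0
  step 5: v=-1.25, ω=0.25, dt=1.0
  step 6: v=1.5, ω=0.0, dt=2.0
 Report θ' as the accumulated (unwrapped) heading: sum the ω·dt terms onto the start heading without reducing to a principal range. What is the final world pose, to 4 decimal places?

(-0.4784, 6.6078, 1.1958)

step 1: θ'=0.5708 (R=-0.2500) → pose (-1.8851, 4.7104, 0.5708)
step 2: θ'=-0.3042 (R=-0.1429) → pose (-1.7651, 4.7265, -0.3042)
step 3: θ'=-0.3042 (straight) → pose (-1.6458, 4.6890, -0.3042)
step 4: θ'=0.9458 (R=0.6000) → pose (-0.9795, 4.9104, 0.9458)
step 5: θ'=1.1958 (R=-5.0000) → pose (-1.5773, 3.8163, 1.1958)
step 6: θ'=1.1958 (straight) → pose (-0.4784, 6.6078, 1.1958)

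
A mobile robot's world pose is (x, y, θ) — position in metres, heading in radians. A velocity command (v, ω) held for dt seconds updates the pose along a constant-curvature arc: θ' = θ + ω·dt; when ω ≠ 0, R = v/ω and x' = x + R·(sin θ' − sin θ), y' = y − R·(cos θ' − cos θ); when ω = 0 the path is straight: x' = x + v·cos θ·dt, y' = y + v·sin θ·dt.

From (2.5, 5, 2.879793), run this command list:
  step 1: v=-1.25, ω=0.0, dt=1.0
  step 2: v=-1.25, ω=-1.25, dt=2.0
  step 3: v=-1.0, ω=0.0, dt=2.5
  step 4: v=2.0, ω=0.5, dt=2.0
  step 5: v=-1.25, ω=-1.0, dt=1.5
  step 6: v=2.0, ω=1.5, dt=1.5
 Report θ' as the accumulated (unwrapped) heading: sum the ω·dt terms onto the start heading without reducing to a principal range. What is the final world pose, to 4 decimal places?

step 1: θ'=2.8798 (straight) → pose (3.7074, 4.6765, 2.8798)
step 2: θ'=0.3798 (R=1.0000) → pose (3.8193, 2.7818, 0.3798)
step 3: θ'=0.3798 (straight) → pose (1.4975, 1.8550, 0.3798)
step 4: θ'=1.3798 (R=4.0000) → pose (3.9418, 4.8106, 1.3798)
step 5: θ'=-0.1202 (R=1.2500) → pose (2.5646, 3.8069, -0.1202)
step 6: θ'=2.1298 (R=1.3333) → pose (3.8549, 5.8377, 2.1298)

(3.8549, 5.8377, 2.1298)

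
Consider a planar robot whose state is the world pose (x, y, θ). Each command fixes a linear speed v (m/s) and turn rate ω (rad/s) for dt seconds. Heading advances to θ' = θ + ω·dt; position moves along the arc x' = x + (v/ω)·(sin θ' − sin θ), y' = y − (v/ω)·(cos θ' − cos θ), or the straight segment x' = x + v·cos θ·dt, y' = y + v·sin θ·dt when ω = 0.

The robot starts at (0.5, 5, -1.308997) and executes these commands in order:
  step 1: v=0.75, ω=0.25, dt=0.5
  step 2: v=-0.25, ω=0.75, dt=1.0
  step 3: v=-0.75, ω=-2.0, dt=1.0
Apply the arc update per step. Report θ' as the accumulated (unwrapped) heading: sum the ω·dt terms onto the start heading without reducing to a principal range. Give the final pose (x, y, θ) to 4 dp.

step 1: θ'=-1.1840 (R=3.0000) → pose (0.6194, 4.6448, -1.1840)
step 2: θ'=-0.4340 (R=-0.3333) → pose (0.4509, 4.8215, -0.4340)
step 3: θ'=-2.4340 (R=0.3750) → pose (0.3648, 5.4467, -2.4340)

(0.3648, 5.4467, -2.4340)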